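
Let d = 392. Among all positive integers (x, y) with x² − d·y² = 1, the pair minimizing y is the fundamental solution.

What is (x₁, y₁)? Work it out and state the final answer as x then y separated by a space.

√392 → a₀=19, period (1,3,1,38); ℓ=4 even so k=3
i=0: a=19 ⇒ p=19, q=1
…
i=2: a=3 ⇒ p=79, q=4
i=3: a=1 ⇒ p=99, q=5
fundamental: x₁=99, y₁=5  (since 9801 − 392·25 = 1)

99 5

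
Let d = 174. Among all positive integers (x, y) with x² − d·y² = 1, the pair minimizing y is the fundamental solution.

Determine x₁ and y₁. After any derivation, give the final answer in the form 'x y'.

√174 → a₀=13, period (5,4,5,26); ℓ=4 even so k=3
step 0: (13, 1)  from 13·(1,0) + (0,1)
…
step 2: (277, 21)  from 4·(66,5) + (13,1)
step 3: (1451, 110)  from 5·(277,21) + (66,5)
(x₁, y₁) = (1451, 110);  1451² − 174·110² = 1 ✓

1451 110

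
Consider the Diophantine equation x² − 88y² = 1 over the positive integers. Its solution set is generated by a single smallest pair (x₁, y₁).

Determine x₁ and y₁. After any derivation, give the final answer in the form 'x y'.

√88 = [9; 2,1,1,1,2,18, …], period ℓ=6 (even) → k=5
k=0  a_k=9  p_k/q_k = 9/1
…
k=2  a_k=1  p_k/q_k = 28/3
k=3  a_k=1  p_k/q_k = 47/5
k=4  a_k=1  p_k/q_k = 75/8
k=5  a_k=2  p_k/q_k = 197/21
fundamental: x₁=197, y₁=21  (since 38809 − 88·441 = 1)

197 21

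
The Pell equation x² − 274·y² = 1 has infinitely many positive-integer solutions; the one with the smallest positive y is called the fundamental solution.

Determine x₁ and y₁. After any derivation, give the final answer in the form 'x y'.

d=274: √d = [16; 1,1,4,4,1,1,32] (ℓ=7, odd), read p_13/q_13
i=0: a=16 ⇒ p=16, q=1
…
i=2: a=1 ⇒ p=33, q=2
i=3: a=4 ⇒ p=149, q=9
…
i=7: a=32 ⇒ p=45802, q=2767
i=8: a=1 ⇒ p=47209, q=2852
i=9: a=1 ⇒ p=93011, q=5619
…
i=11: a=4 ⇒ p=1770023, q=106931
i=12: a=1 ⇒ p=2189276, q=132259
i=13: a=1 ⇒ p=3959299, q=239190
fundamental: x₁=3959299, y₁=239190  (since 15676048571401 − 274·57211856100 = 1)

3959299 239190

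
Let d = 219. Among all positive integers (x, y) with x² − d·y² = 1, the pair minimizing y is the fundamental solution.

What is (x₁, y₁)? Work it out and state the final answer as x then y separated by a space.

74 5

√219 → a₀=14, period (1,3,1,28); ℓ=4 even so k=3
i=0: a=14 ⇒ p=14, q=1
i=1: a=1 ⇒ p=15, q=1
i=2: a=3 ⇒ p=59, q=4
i=3: a=1 ⇒ p=74, q=5
→ (74, 5).  Check: 74²=5476, 219·5²=5475, difference 1.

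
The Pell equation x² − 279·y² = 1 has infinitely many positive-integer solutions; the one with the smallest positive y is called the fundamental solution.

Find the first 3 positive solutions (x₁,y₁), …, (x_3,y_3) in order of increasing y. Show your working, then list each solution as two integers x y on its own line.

1520 91
4620799 276640
14047227440 840985509

√279 → a₀=16, period (1,2,2,1,2,2,1,32); ℓ=8 even so k=7
step 0: (16, 1)  from 16·(1,0) + (0,1)
step 1: (17, 1)  from 1·(16,1) + (1,0)
step 2: (50, 3)  from 2·(17,1) + (16,1)
…
step 5: (451, 27)  from 2·(167,10) + (117,7)
step 6: (1069, 64)  from 2·(451,27) + (167,10)
step 7: (1520, 91)  from 1·(1069,64) + (451,27)
(x₁, y₁) = (1520, 91);  1520² − 279·91² = 1 ✓
k=2:  x_2 = 1520·1520+279·91·91 = 4620799,  y_2 = 1520·91+91·1520 = 276640
k=3:  x_3 = 1520·4620799+279·91·276640 = 14047227440,  y_3 = 1520·276640+91·4620799 = 840985509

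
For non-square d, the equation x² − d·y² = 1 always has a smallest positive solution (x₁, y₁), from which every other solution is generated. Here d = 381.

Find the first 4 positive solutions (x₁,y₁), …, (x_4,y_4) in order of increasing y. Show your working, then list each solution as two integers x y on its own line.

d=381: √d = [19; 1,1,12,1,1,38] (ℓ=6, even), read p_5/q_5
i=0: a=19 ⇒ p=19, q=1
i=1: a=1 ⇒ p=20, q=1
…
i=3: a=12 ⇒ p=488, q=25
i=4: a=1 ⇒ p=527, q=27
i=5: a=1 ⇒ p=1015, q=52
→ (1015, 52).  Check: 1015²=1030225, 381·52²=1030224, difference 1.
(1015+52√381)^2 = 2060449 + 105560√381
(1015+52√381)^3 = 4182710455 + 214286748√381
(1015+52√381)^4 = 8490900163201 + 435001992880√381

1015 52
2060449 105560
4182710455 214286748
8490900163201 435001992880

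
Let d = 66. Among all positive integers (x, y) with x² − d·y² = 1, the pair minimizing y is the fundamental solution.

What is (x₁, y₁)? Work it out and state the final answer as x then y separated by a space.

65 8

[8; 8,16] for √66; ℓ=2 ⇒ convergent index 1
a_0=8:  p_0=8·1+0=8,  q_0=8·0+1=1
a_1=8:  p_1=8·8+1=65,  q_1=8·1+0=8
(x₁, y₁) = (65, 8);  65² − 66·8² = 1 ✓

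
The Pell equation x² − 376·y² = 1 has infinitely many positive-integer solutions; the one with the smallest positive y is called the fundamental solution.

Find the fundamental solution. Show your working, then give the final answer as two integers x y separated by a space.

2143295 110532

[19; 2,1,1,3,1,…,1,2,38] for √376; ℓ=16 ⇒ convergent index 15
k=0  a_k=19  p_k/q_k = 19/1
k=1  a_k=2  p_k/q_k = 39/2
k=2  a_k=1  p_k/q_k = 58/3
k=3  a_k=1  p_k/q_k = 97/5
k=4  a_k=3  p_k/q_k = 349/18
k=5  a_k=1  p_k/q_k = 446/23
…
k=10  a_k=2  p_k/q_k = 70621/3642
…
k=13  a_k=1  p_k/q_k = 468441/24158
k=14  a_k=1  p_k/q_k = 837427/43187
k=15  a_k=2  p_k/q_k = 2143295/110532
fundamental: x₁=2143295, y₁=110532  (since 4593713457025 − 376·12217323024 = 1)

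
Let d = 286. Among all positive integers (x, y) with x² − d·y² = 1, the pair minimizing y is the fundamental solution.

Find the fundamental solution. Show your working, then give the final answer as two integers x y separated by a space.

d=286: √d = [16; 1,10,3,3,2,3,3,10,1,32] (ℓ=10, even), read p_9/q_9
k=0  a_k=16  p_k/q_k = 16/1
k=1  a_k=1  p_k/q_k = 17/1
…
k=4  a_k=3  p_k/q_k = 1911/113
k=5  a_k=2  p_k/q_k = 4397/260
k=6  a_k=3  p_k/q_k = 15102/893
k=7  a_k=3  p_k/q_k = 49703/2939
k=8  a_k=10  p_k/q_k = 512132/30283
k=9  a_k=1  p_k/q_k = 561835/33222
fundamental: x₁=561835, y₁=33222  (since 315658567225 − 286·1103701284 = 1)

561835 33222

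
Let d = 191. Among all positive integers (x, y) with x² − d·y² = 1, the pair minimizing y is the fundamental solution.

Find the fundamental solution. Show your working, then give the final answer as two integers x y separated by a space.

8994000 650783

d=191: √d = [13; 1,4,1,1,3,…,4,1,26] (ℓ=16, even), read p_15/q_15
a_0=13:  p_0=13·1+0=13,  q_0=13·0+1=1
…
a_4=1:  p_4=1·83+69=152,  q_4=1·6+5=11
…
a_6=2:  p_6=2·539+152=1230,  q_6=2·39+11=89
a_7=2:  p_7=2·1230+539=2999,  q_7=2·89+39=217
a_8=13:  p_8=13·2999+1230=40217,  q_8=13·217+89=2910
a_9=2:  p_9=2·40217+2999=83433,  q_9=2·2910+217=6037
…
a_14=4:  p_14=4·1616447+911765=7377553,  q_14=4·116962+65973=533821
a_15=1:  p_15=1·7377553+1616447=8994000,  q_15=1·533821+116962=650783
(x₁, y₁) = (8994000, 650783);  8994000² − 191·650783² = 1 ✓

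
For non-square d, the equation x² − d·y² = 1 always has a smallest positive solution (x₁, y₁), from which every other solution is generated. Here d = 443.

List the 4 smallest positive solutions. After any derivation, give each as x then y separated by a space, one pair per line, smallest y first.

442 21
390727 18564
345402226 16410555
305335177057 14506912056

d=443: √d = [21; 21,42] (ℓ=2, even), read p_1/q_1
a_0=21:  p_0=21·1+0=21,  q_0=21·0+1=1
a_1=21:  p_1=21·21+1=442,  q_1=21·1+0=21
(x₁, y₁) = (442, 21);  442² − 443·21² = 1 ✓
(x_2, y_2) = (442·442 + 443·21·21, 442·21 + 21·442) = (390727, 18564)
(x_3, y_3) = (442·390727 + 443·21·18564, 442·18564 + 21·390727) = (345402226, 16410555)
(x_4, y_4) = (442·345402226 + 443·21·16410555, 442·16410555 + 21·345402226) = (305335177057, 14506912056)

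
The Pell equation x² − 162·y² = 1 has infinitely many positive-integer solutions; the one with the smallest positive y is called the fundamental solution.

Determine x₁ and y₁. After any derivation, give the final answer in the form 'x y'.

√162 = [12; 1,2,1,2,12,2,1,2,1,24, …], period ℓ=10 (even) → k=9
a_0=12:  p_0=12·1+0=12,  q_0=12·0+1=1
a_1=1:  p_1=1·12+1=13,  q_1=1·1+0=1
a_2=2:  p_2=2·13+12=38,  q_2=2·1+1=3
a_3=1:  p_3=1·38+13=51,  q_3=1·3+1=4
…
a_5=12:  p_5=12·140+51=1731,  q_5=12·11+4=136
a_6=2:  p_6=2·1731+140=3602,  q_6=2·136+11=283
a_7=1:  p_7=1·3602+1731=5333,  q_7=1·283+136=419
a_8=2:  p_8=2·5333+3602=14268,  q_8=2·419+283=1121
a_9=1:  p_9=1·14268+5333=19601,  q_9=1·1121+419=1540
→ (19601, 1540).  Check: 19601²=384199201, 162·1540²=384199200, difference 1.

19601 1540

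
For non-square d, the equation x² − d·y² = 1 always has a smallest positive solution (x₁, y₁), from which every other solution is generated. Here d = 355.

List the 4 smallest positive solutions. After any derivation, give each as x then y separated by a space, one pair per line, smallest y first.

954809 50676
1823320452961 96771801768
3481845556741524089 184797174548553948
6648994948371812427335041 352892010866963721270096

d=355: √d = [18; 1,5,3,3,1,6,1,3,3,5,1,36] (ℓ=12, even), read p_11/q_11
a_0=18:  p_0=18·1+0=18,  q_0=18·0+1=1
a_1=1:  p_1=1·18+1=19,  q_1=1·1+0=1
a_2=5:  p_2=5·19+18=113,  q_2=5·1+1=6
…
a_5=1:  p_5=1·1187+358=1545,  q_5=1·63+19=82
a_6=6:  p_6=6·1545+1187=10457,  q_6=6·82+63=555
a_7=1:  p_7=1·10457+1545=12002,  q_7=1·555+82=637
a_8=3:  p_8=3·12002+10457=46463,  q_8=3·637+555=2466
…
a_10=5:  p_10=5·151391+46463=803418,  q_10=5·8035+2466=42641
a_11=1:  p_11=1·803418+151391=954809,  q_11=1·42641+8035=50676
(x₁, y₁) = (954809, 50676);  954809² − 355·50676² = 1 ✓
(954809+50676√355)^2 = 1823320452961 + 96771801768√355
(954809+50676√355)^3 = 3481845556741524089 + 184797174548553948√355
(954809+50676√355)^4 = 6648994948371812427335041 + 352892010866963721270096√355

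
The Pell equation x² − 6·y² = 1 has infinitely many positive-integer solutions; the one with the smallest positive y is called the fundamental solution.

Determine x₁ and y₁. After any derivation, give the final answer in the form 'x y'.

5 2

√6 = [2; 2,4, …], period ℓ=2 (even) → k=1
k=0  a_k=2  p_k/q_k = 2/1
k=1  a_k=2  p_k/q_k = 5/2
→ (5, 2).  Check: 5²=25, 6·2²=24, difference 1.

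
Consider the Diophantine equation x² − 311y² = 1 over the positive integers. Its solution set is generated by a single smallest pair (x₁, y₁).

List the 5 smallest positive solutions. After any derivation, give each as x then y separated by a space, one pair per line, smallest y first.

16883880 957397
570130807708799 32329152120720
19252040283316857636360 1091683049815963029803
650098275797375082487964044801 36863691222253451430108430560
21952362553539551163393489436611779400 1244804277907160115380508441163715797

[17; 1,1,1,2,1,…,1,1,34] for √311; ℓ=16 ⇒ convergent index 15
a_0=17:  p_0=17·1+0=17,  q_0=17·0+1=1
a_1=1:  p_1=1·17+1=18,  q_1=1·1+0=1
…
a_3=1:  p_3=1·35+18=53,  q_3=1·2+1=3
a_4=2:  p_4=2·53+35=141,  q_4=2·3+2=8
a_5=1:  p_5=1·141+53=194,  q_5=1·8+3=11
a_6=6:  p_6=6·194+141=1305,  q_6=6·11+8=74
a_7=3:  p_7=3·1305+194=4109,  q_7=3·74+11=233
a_8=17:  p_8=17·4109+1305=71158,  q_8=17·233+74=4035
a_9=3:  p_9=3·71158+4109=217583,  q_9=3·4035+233=12338
a_10=6:  p_10=6·217583+71158=1376656,  q_10=6·12338+4035=78063
…
a_14=1:  p_14=1·6159373+4565134=10724507,  q_14=1·349266+258865=608131
a_15=1:  p_15=1·10724507+6159373=16883880,  q_15=1·608131+349266=957397
(x₁, y₁) = (16883880, 957397);  16883880² − 311·957397² = 1 ✓
n=2: (16883880,957397)∘(16883880,957397) = (16883880·16883880+311·957397·957397, 16883880·957397+957397·16883880) = (570130807708799,32329152120720)
n=3: (570130807708799,32329152120720)∘(16883880,957397) = (16883880·570130807708799+311·957397·32329152120720, 16883880·32329152120720+957397·570130807708799) = (19252040283316857636360,1091683049815963029803)
n=4: (19252040283316857636360,1091683049815963029803)∘(16883880,957397) = (16883880·19252040283316857636360+311·957397·1091683049815963029803, 16883880·1091683049815963029803+957397·19252040283316857636360) = (650098275797375082487964044801,36863691222253451430108430560)
n=5: (650098275797375082487964044801,36863691222253451430108430560)∘(16883880,957397) = (16883880·650098275797375082487964044801+311·957397·36863691222253451430108430560, 16883880·36863691222253451430108430560+957397·650098275797375082487964044801) = (21952362553539551163393489436611779400,1244804277907160115380508441163715797)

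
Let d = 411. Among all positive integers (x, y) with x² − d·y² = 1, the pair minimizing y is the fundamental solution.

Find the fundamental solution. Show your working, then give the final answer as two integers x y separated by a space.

49730 2453

d=411: √d = [20; 3,1,1,1,19,1,1,1,3,40] (ℓ=10, even), read p_9/q_9
i=0: a=20 ⇒ p=20, q=1
i=1: a=3 ⇒ p=61, q=3
i=2: a=1 ⇒ p=81, q=4
i=3: a=1 ⇒ p=142, q=7
i=4: a=1 ⇒ p=223, q=11
i=5: a=19 ⇒ p=4379, q=216
…
i=7: a=1 ⇒ p=8981, q=443
i=8: a=1 ⇒ p=13583, q=670
i=9: a=3 ⇒ p=49730, q=2453
→ (49730, 2453).  Check: 49730²=2473072900, 411·2453²=2473072899, difference 1.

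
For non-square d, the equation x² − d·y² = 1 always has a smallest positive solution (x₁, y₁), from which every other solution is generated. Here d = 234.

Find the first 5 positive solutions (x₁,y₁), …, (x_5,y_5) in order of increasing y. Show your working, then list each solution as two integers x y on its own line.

[15; 3,2,1,2,1,2,3,30] for √234; ℓ=8 ⇒ convergent index 7
a_0=15:  p_0=15·1+0=15,  q_0=15·0+1=1
a_1=3:  p_1=3·15+1=46,  q_1=3·1+0=3
a_2=2:  p_2=2·46+15=107,  q_2=2·3+1=7
…
a_4=2:  p_4=2·153+107=413,  q_4=2·10+7=27
a_5=1:  p_5=1·413+153=566,  q_5=1·27+10=37
a_6=2:  p_6=2·566+413=1545,  q_6=2·37+27=101
a_7=3:  p_7=3·1545+566=5201,  q_7=3·101+37=340
fundamental: x₁=5201, y₁=340  (since 27050401 − 234·115600 = 1)
n=2: (5201,340)∘(5201,340) = (5201·5201+234·340·340, 5201·340+340·5201) = (54100801,3536680)
n=3: (54100801,3536680)∘(5201,340) = (5201·54100801+234·340·3536680, 5201·3536680+340·54100801) = (562756526801,36788545020)
n=4: (562756526801,36788545020)∘(5201,340) = (5201·562756526801+234·340·36788545020, 5201·36788545020+340·562756526801) = (5853793337683201,382674441761360)
n=5: (5853793337683201,382674441761360)∘(5201,340) = (5201·5853793337683201+234·340·382674441761360, 5201·382674441761360+340·5853793337683201) = (60891157735824130001,3980579506413121700)

5201 340
54100801 3536680
562756526801 36788545020
5853793337683201 382674441761360
60891157735824130001 3980579506413121700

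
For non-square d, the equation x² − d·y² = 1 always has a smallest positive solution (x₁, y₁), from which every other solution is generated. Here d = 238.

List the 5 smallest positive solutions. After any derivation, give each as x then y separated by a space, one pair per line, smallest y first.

d=238: √d = [15; 2,2,1,14,1,2,2,30] (ℓ=8, even), read p_7/q_7
a_0=15:  p_0=15·1+0=15,  q_0=15·0+1=1
…
a_3=1:  p_3=1·77+31=108,  q_3=1·5+2=7
a_4=14:  p_4=14·108+77=1589,  q_4=14·7+5=103
a_5=1:  p_5=1·1589+108=1697,  q_5=1·103+7=110
a_6=2:  p_6=2·1697+1589=4983,  q_6=2·110+103=323
a_7=2:  p_7=2·4983+1697=11663,  q_7=2·323+110=756
→ (11663, 756).  Check: 11663²=136025569, 238·756²=136025568, difference 1.
(11663+756√238)^2 = 272051137 + 17634456√238
(11663+756√238)^3 = 6345864809999 + 411341319900√238
(11663+756√238)^4 = 148023642285985537 + 9594947610352944√238
(11663+756√238)^5 = 3452799473617033826063 + 223811747547751451844√238

11663 756
272051137 17634456
6345864809999 411341319900
148023642285985537 9594947610352944
3452799473617033826063 223811747547751451844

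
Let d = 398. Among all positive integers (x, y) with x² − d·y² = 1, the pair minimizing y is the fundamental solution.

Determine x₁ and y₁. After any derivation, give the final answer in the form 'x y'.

√398 = [19; 1,18,1,38, …], period ℓ=4 (even) → k=3
a_0=19:  p_0=19·1+0=19,  q_0=19·0+1=1
…
a_2=18:  p_2=18·20+19=379,  q_2=18·1+1=19
a_3=1:  p_3=1·379+20=399,  q_3=1·19+1=20
fundamental: x₁=399, y₁=20  (since 159201 − 398·400 = 1)

399 20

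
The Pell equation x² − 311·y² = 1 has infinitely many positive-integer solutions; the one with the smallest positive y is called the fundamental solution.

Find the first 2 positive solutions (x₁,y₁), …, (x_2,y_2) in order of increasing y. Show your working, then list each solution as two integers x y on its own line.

16883880 957397
570130807708799 32329152120720

d=311: √d = [17; 1,1,1,2,1,…,1,1,34] (ℓ=16, even), read p_15/q_15
i=0: a=17 ⇒ p=17, q=1
…
i=2: a=1 ⇒ p=35, q=2
i=3: a=1 ⇒ p=53, q=3
i=4: a=2 ⇒ p=141, q=8
i=5: a=1 ⇒ p=194, q=11
i=6: a=6 ⇒ p=1305, q=74
…
i=9: a=3 ⇒ p=217583, q=12338
i=10: a=6 ⇒ p=1376656, q=78063
i=11: a=1 ⇒ p=1594239, q=90401
i=12: a=2 ⇒ p=4565134, q=258865
…
i=14: a=1 ⇒ p=10724507, q=608131
i=15: a=1 ⇒ p=16883880, q=957397
→ (16883880, 957397).  Check: 16883880²=285065403854400, 311·957397²=285065403854399, difference 1.
(16883880+957397√311)^2 = 570130807708799 + 32329152120720√311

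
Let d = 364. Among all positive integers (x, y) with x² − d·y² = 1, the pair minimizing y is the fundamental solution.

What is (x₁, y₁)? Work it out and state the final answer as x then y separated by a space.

[19; 12,1,2,3,1,8,1,3,2,1,12,38] for √364; ℓ=12 ⇒ convergent index 11
a_0=19:  p_0=19·1+0=19,  q_0=19·0+1=1
a_1=12:  p_1=12·19+1=229,  q_1=12·1+0=12
a_2=1:  p_2=1·229+19=248,  q_2=1·12+1=13
a_3=2:  p_3=2·248+229=725,  q_3=2·13+12=38
a_4=3:  p_4=3·725+248=2423,  q_4=3·38+13=127
a_5=1:  p_5=1·2423+725=3148,  q_5=1·127+38=165
a_6=8:  p_6=8·3148+2423=27607,  q_6=8·165+127=1447
a_7=1:  p_7=1·27607+3148=30755,  q_7=1·1447+165=1612
a_8=3:  p_8=3·30755+27607=119872,  q_8=3·1612+1447=6283
a_9=2:  p_9=2·119872+30755=270499,  q_9=2·6283+1612=14178
a_10=1:  p_10=1·270499+119872=390371,  q_10=1·14178+6283=20461
a_11=12:  p_11=12·390371+270499=4954951,  q_11=12·20461+14178=259710
→ (4954951, 259710).  Check: 4954951²=24551539412401, 364·259710²=24551539412400, difference 1.

4954951 259710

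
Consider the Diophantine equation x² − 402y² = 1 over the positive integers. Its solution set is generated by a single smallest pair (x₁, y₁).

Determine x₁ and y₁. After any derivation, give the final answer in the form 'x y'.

401 20

[20; 20,40] for √402; ℓ=2 ⇒ convergent index 1
k=0  a_k=20  p_k/q_k = 20/1
k=1  a_k=20  p_k/q_k = 401/20
(x₁, y₁) = (401, 20);  401² − 402·20² = 1 ✓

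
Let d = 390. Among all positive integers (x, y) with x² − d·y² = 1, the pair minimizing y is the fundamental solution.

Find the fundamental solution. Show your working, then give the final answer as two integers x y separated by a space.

√390 → a₀=19, period (1,2,1,38); ℓ=4 even so k=3
i=0: a=19 ⇒ p=19, q=1
…
i=2: a=2 ⇒ p=59, q=3
i=3: a=1 ⇒ p=79, q=4
fundamental: x₁=79, y₁=4  (since 6241 − 390·16 = 1)

79 4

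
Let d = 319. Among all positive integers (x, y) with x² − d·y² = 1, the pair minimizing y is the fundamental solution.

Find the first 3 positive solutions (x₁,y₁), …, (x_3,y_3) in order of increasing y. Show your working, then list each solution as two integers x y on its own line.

√319 = [17; 1,6,5,1,4,…,6,1,34, …], period ℓ=14 (even) → k=13
k=0  a_k=17  p_k/q_k = 17/1
k=1  a_k=1  p_k/q_k = 18/1
…
k=3  a_k=5  p_k/q_k = 643/36
k=4  a_k=1  p_k/q_k = 768/43
…
k=6  a_k=3  p_k/q_k = 11913/667
k=7  a_k=1  p_k/q_k = 15628/875
k=8  a_k=3  p_k/q_k = 58797/3292
k=9  a_k=4  p_k/q_k = 250816/14043
k=10  a_k=1  p_k/q_k = 309613/17335
k=11  a_k=5  p_k/q_k = 1798881/100718
k=12  a_k=6  p_k/q_k = 11102899/621643
k=13  a_k=1  p_k/q_k = 12901780/722361
→ (12901780, 722361).  Check: 12901780²=166455927168400, 319·722361²=166455927168399, difference 1.
(12901780+722361√319)^2 = 332911854336799 + 18639485405160√319
(12901780+722361√319)^3 = 8590311008090840302660 + 480965080021169647239√319

12901780 722361
332911854336799 18639485405160
8590311008090840302660 480965080021169647239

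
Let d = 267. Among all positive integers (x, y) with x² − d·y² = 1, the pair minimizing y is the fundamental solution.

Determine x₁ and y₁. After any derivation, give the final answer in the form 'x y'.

√267 = [16; 2,1,15,1,2,32, …], period ℓ=6 (even) → k=5
i=0: a=16 ⇒ p=16, q=1
i=1: a=2 ⇒ p=33, q=2
…
i=3: a=15 ⇒ p=768, q=47
i=4: a=1 ⇒ p=817, q=50
i=5: a=2 ⇒ p=2402, q=147
→ (2402, 147).  Check: 2402²=5769604, 267·147²=5769603, difference 1.

2402 147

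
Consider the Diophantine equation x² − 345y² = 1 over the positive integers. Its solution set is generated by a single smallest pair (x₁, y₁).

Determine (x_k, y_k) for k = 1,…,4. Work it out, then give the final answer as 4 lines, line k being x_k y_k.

6761 364
91422241 4922008
1236211536041 66555391812
16716052298924161 899962003159856

√345 = [18; 1,1,2,1,6,1,2,1,1,36, …], period ℓ=10 (even) → k=9
a_0=18:  p_0=18·1+0=18,  q_0=18·0+1=1
…
a_3=2:  p_3=2·37+19=93,  q_3=2·2+1=5
…
a_6=1:  p_6=1·873+130=1003,  q_6=1·47+7=54
…
a_8=1:  p_8=1·2879+1003=3882,  q_8=1·155+54=209
a_9=1:  p_9=1·3882+2879=6761,  q_9=1·209+155=364
(x₁, y₁) = (6761, 364);  6761² − 345·364² = 1 ✓
(x_2, y_2) = (6761·6761 + 345·364·364, 6761·364 + 364·6761) = (91422241, 4922008)
(x_3, y_3) = (6761·91422241 + 345·364·4922008, 6761·4922008 + 364·91422241) = (1236211536041, 66555391812)
(x_4, y_4) = (6761·1236211536041 + 345·364·66555391812, 6761·66555391812 + 364·1236211536041) = (16716052298924161, 899962003159856)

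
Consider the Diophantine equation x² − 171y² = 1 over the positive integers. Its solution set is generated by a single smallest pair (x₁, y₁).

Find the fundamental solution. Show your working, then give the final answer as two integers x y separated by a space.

d=171: √d = [13; 13,26] (ℓ=2, even), read p_1/q_1
a_0=13:  p_0=13·1+0=13,  q_0=13·0+1=1
a_1=13:  p_1=13·13+1=170,  q_1=13·1+0=13
→ (170, 13).  Check: 170²=28900, 171·13²=28899, difference 1.

170 13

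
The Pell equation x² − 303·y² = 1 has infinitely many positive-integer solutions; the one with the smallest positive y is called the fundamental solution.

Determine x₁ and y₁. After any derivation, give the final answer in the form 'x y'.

d=303: √d = [17; 2,2,5,2,2,34] (ℓ=6, even), read p_5/q_5
i=0: a=17 ⇒ p=17, q=1
…
i=4: a=2 ⇒ p=1027, q=59
i=5: a=2 ⇒ p=2524, q=145
→ (2524, 145).  Check: 2524²=6370576, 303·145²=6370575, difference 1.

2524 145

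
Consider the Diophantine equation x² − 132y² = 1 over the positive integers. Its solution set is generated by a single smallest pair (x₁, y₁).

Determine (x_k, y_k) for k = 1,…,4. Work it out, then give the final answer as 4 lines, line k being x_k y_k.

23 2
1057 92
48599 4230
2234497 194488

√132 → a₀=11, period (2,22); ℓ=2 even so k=1
i=0: a=11 ⇒ p=11, q=1
i=1: a=2 ⇒ p=23, q=2
fundamental: x₁=23, y₁=2  (since 529 − 132·4 = 1)
(x_2, y_2) = (23·23 + 132·2·2, 23·2 + 2·23) = (1057, 92)
(x_3, y_3) = (23·1057 + 132·2·92, 23·92 + 2·1057) = (48599, 4230)
(x_4, y_4) = (23·48599 + 132·2·4230, 23·4230 + 2·48599) = (2234497, 194488)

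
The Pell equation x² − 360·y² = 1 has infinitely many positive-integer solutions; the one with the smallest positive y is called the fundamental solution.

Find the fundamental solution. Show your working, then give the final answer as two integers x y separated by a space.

d=360: √d = [18; 1,36] (ℓ=2, even), read p_1/q_1
k=0  a_k=18  p_k/q_k = 18/1
k=1  a_k=1  p_k/q_k = 19/1
(x₁, y₁) = (19, 1);  19² − 360·1² = 1 ✓

19 1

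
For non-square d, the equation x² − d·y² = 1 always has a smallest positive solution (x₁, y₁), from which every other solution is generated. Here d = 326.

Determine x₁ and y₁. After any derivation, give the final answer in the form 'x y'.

√326 = [18; 18,36, …], period ℓ=2 (even) → k=1
k=0  a_k=18  p_k/q_k = 18/1
k=1  a_k=18  p_k/q_k = 325/18
→ (325, 18).  Check: 325²=105625, 326·18²=105624, difference 1.

325 18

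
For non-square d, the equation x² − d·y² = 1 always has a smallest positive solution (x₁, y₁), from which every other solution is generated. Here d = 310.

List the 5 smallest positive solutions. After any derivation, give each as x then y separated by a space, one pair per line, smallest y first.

848719 48204
1440647881921 81823301352
2445410459391369679 138889981000287972
4150932639366927117300481 235757131569084991314384
7045950797499272621676902497999 400183113896225599505705060220

√310 → a₀=17, period (1,1,1,1,5,…,1,1,34); ℓ=16 even so k=15
k=0  a_k=17  p_k/q_k = 17/1
k=1  a_k=1  p_k/q_k = 18/1
k=2  a_k=1  p_k/q_k = 35/2
…
k=6  a_k=3  p_k/q_k = 1567/89
…
k=9  a_k=1  p_k/q_k = 7747/440
k=10  a_k=3  p_k/q_k = 28928/1643
k=11  a_k=5  p_k/q_k = 152387/8655
…
k=13  a_k=1  p_k/q_k = 333702/18953
k=14  a_k=1  p_k/q_k = 515017/29251
k=15  a_k=1  p_k/q_k = 848719/48204
fundamental: x₁=848719, y₁=48204  (since 720323940961 − 310·2323625616 = 1)
k=2:  x_2 = 848719·848719+310·48204·48204 = 1440647881921,  y_2 = 848719·48204+48204·848719 = 81823301352
k=3:  x_3 = 848719·1440647881921+310·48204·81823301352 = 2445410459391369679,  y_3 = 848719·81823301352+48204·1440647881921 = 138889981000287972
k=4:  x_4 = 848719·2445410459391369679+310·48204·138889981000287972 = 4150932639366927117300481,  y_4 = 848719·138889981000287972+48204·2445410459391369679 = 235757131569084991314384
k=5:  x_5 = 848719·4150932639366927117300481+310·48204·235757131569084991314384 = 7045950797499272621676902497999,  y_5 = 848719·235757131569084991314384+48204·4150932639366927117300481 = 400183113896225599505705060220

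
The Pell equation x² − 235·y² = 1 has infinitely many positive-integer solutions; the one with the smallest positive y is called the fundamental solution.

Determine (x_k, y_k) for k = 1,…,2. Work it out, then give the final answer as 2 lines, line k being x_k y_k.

[15; 3,30] for √235; ℓ=2 ⇒ convergent index 1
step 0: (15, 1)  from 15·(1,0) + (0,1)
step 1: (46, 3)  from 3·(15,1) + (1,0)
fundamental: x₁=46, y₁=3  (since 2116 − 235·9 = 1)
(x_2, y_2) = (46·46 + 235·3·3, 46·3 + 3·46) = (4231, 276)

46 3
4231 276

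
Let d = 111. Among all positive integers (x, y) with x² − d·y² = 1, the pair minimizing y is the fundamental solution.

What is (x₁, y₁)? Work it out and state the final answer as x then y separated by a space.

√111 = [10; 1,1,6,1,1,20, …], period ℓ=6 (even) → k=5
step 0: (10, 1)  from 10·(1,0) + (0,1)
step 1: (11, 1)  from 1·(10,1) + (1,0)
step 2: (21, 2)  from 1·(11,1) + (10,1)
step 3: (137, 13)  from 6·(21,2) + (11,1)
step 4: (158, 15)  from 1·(137,13) + (21,2)
step 5: (295, 28)  from 1·(158,15) + (137,13)
fundamental: x₁=295, y₁=28  (since 87025 − 111·784 = 1)

295 28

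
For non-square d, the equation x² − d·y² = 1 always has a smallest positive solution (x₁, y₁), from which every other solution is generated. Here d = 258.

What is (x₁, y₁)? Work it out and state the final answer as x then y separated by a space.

[16; 16,32] for √258; ℓ=2 ⇒ convergent index 1
k=0  a_k=16  p_k/q_k = 16/1
k=1  a_k=16  p_k/q_k = 257/16
(x₁, y₁) = (257, 16);  257² − 258·16² = 1 ✓

257 16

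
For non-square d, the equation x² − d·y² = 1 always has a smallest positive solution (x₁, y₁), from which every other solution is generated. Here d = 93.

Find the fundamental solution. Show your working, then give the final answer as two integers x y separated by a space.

√93 → a₀=9, period (1,1,1,4,6,4,1,1,1,18); ℓ=10 even so k=9
a_0=9:  p_0=9·1+0=9,  q_0=9·0+1=1
…
a_2=1:  p_2=1·10+9=19,  q_2=1·1+1=2
…
a_4=4:  p_4=4·29+19=135,  q_4=4·3+2=14
a_5=6:  p_5=6·135+29=839,  q_5=6·14+3=87
a_6=4:  p_6=4·839+135=3491,  q_6=4·87+14=362
a_7=1:  p_7=1·3491+839=4330,  q_7=1·362+87=449
a_8=1:  p_8=1·4330+3491=7821,  q_8=1·449+362=811
a_9=1:  p_9=1·7821+4330=12151,  q_9=1·811+449=1260
(x₁, y₁) = (12151, 1260);  12151² − 93·1260² = 1 ✓

12151 1260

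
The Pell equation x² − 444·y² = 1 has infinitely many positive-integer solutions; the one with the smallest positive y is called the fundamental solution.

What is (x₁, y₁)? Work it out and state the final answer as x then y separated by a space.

√444 = [21; 14,42, …], period ℓ=2 (even) → k=1
k=0  a_k=21  p_k/q_k = 21/1
k=1  a_k=14  p_k/q_k = 295/14
fundamental: x₁=295, y₁=14  (since 87025 − 444·196 = 1)

295 14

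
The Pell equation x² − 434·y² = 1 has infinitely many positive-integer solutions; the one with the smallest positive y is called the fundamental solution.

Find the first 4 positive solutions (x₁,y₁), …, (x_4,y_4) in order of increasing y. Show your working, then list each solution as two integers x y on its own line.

125 6
31249 1500
7812125 374994
1953000001 93747000

d=434: √d = [20; 1,4,1,40] (ℓ=4, even), read p_3/q_3
k=0  a_k=20  p_k/q_k = 20/1
…
k=2  a_k=4  p_k/q_k = 104/5
k=3  a_k=1  p_k/q_k = 125/6
fundamental: x₁=125, y₁=6  (since 15625 − 434·36 = 1)
n=2: (125,6)∘(125,6) = (125·125+434·6·6, 125·6+6·125) = (31249,1500)
n=3: (31249,1500)∘(125,6) = (125·31249+434·6·1500, 125·1500+6·31249) = (7812125,374994)
n=4: (7812125,374994)∘(125,6) = (125·7812125+434·6·374994, 125·374994+6·7812125) = (1953000001,93747000)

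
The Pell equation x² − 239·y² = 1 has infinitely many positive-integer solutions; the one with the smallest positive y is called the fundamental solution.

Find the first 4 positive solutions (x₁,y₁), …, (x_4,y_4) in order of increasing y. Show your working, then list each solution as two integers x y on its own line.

[15; 2,5,1,2,4,15,4,2,1,5,2,30] for √239; ℓ=12 ⇒ convergent index 11
k=0  a_k=15  p_k/q_k = 15/1
…
k=6  a_k=15  p_k/q_k = 37907/2452
…
k=9  a_k=1  p_k/q_k = 500258/32359
k=10  a_k=5  p_k/q_k = 2847431/184185
k=11  a_k=2  p_k/q_k = 6195120/400729
fundamental: x₁=6195120, y₁=400729  (since 38379511814400 − 239·160583731441 = 1)
(6195120+400729√239)^2 = 76759023628799 + 4965128484960√239
(6195120+400729√239)^3 = 951062724926484326640 + 61519133559490389671√239
(6195120+400729√239)^4 = 11783895416893046404284364801 + 762236829394135240588726080√239

6195120 400729
76759023628799 4965128484960
951062724926484326640 61519133559490389671
11783895416893046404284364801 762236829394135240588726080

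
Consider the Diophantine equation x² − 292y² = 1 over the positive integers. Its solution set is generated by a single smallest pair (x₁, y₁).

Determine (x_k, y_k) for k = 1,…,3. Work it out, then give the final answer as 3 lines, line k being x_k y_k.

√292 = [17; 11,2,1,3,8,3,1,2,11,34, …], period ℓ=10 (even) → k=9
step 0: (17, 1)  from 17·(1,0) + (0,1)
step 1: (188, 11)  from 11·(17,1) + (1,0)
…
step 3: (581, 34)  from 1·(393,23) + (188,11)
step 4: (2136, 125)  from 3·(581,34) + (393,23)
…
step 6: (55143, 3227)  from 3·(17669,1034) + (2136,125)
step 7: (72812, 4261)  from 1·(55143,3227) + (17669,1034)
step 8: (200767, 11749)  from 2·(72812,4261) + (55143,3227)
step 9: (2281249, 133500)  from 11·(200767,11749) + (72812,4261)
fundamental: x₁=2281249, y₁=133500  (since 5204097000001 − 292·17822250000 = 1)
(2281249+133500√292)^2 = 10408194000001 + 609093483000√292
(2281249+133500√292)^3 = 47487364308614281249 + 2778987798000400500√292

2281249 133500
10408194000001 609093483000
47487364308614281249 2778987798000400500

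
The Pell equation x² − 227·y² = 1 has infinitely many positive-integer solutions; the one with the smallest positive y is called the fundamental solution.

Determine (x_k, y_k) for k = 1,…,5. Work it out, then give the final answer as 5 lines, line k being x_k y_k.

226 15
102151 6780
46172026 3064545
20869653601 1385167560
9433037255626 626092672575

√227 → a₀=15, period (15,30); ℓ=2 even so k=1
k=0  a_k=15  p_k/q_k = 15/1
k=1  a_k=15  p_k/q_k = 226/15
→ (226, 15).  Check: 226²=51076, 227·15²=51075, difference 1.
(x_2, y_2) = (226·226 + 227·15·15, 226·15 + 15·226) = (102151, 6780)
(x_3, y_3) = (226·102151 + 227·15·6780, 226·6780 + 15·102151) = (46172026, 3064545)
(x_4, y_4) = (226·46172026 + 227·15·3064545, 226·3064545 + 15·46172026) = (20869653601, 1385167560)
(x_5, y_5) = (226·20869653601 + 227·15·1385167560, 226·1385167560 + 15·20869653601) = (9433037255626, 626092672575)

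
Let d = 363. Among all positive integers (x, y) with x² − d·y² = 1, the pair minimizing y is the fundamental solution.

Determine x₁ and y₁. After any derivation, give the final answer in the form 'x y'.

362 19

d=363: √d = [19; 19,38] (ℓ=2, even), read p_1/q_1
a_0=19:  p_0=19·1+0=19,  q_0=19·0+1=1
a_1=19:  p_1=19·19+1=362,  q_1=19·1+0=19
(x₁, y₁) = (362, 19);  362² − 363·19² = 1 ✓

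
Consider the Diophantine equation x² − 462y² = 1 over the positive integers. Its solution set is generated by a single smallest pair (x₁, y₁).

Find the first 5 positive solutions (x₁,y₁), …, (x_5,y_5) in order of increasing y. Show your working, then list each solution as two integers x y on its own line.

d=462: √d = [21; 2,42] (ℓ=2, even), read p_1/q_1
a_0=21:  p_0=21·1+0=21,  q_0=21·0+1=1
a_1=2:  p_1=2·21+1=43,  q_1=2·1+0=2
→ (43, 2).  Check: 43²=1849, 462·2²=1848, difference 1.
n=2: (43,2)∘(43,2) = (43·43+462·2·2, 43·2+2·43) = (3697,172)
n=3: (3697,172)∘(43,2) = (43·3697+462·2·172, 43·172+2·3697) = (317899,14790)
n=4: (317899,14790)∘(43,2) = (43·317899+462·2·14790, 43·14790+2·317899) = (27335617,1271768)
n=5: (27335617,1271768)∘(43,2) = (43·27335617+462·2·1271768, 43·1271768+2·27335617) = (2350545163,109357258)

43 2
3697 172
317899 14790
27335617 1271768
2350545163 109357258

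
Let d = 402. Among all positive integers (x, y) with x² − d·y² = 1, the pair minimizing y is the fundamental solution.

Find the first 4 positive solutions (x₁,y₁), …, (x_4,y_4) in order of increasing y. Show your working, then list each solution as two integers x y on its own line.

√402 = [20; 20,40, …], period ℓ=2 (even) → k=1
a_0=20:  p_0=20·1+0=20,  q_0=20·0+1=1
a_1=20:  p_1=20·20+1=401,  q_1=20·1+0=20
→ (401, 20).  Check: 401²=160801, 402·20²=160800, difference 1.
(401+20√402)^2 = 321601 + 16040√402
(401+20√402)^3 = 257923601 + 12864060√402
(401+20√402)^4 = 206854406401 + 10316960080√402

401 20
321601 16040
257923601 12864060
206854406401 10316960080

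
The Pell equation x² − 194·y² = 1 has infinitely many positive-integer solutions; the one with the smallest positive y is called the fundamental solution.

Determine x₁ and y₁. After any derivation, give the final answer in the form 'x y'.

195 14

√194 → a₀=13, period (1,12,1,26); ℓ=4 even so k=3
k=0  a_k=13  p_k/q_k = 13/1
…
k=2  a_k=12  p_k/q_k = 181/13
k=3  a_k=1  p_k/q_k = 195/14
fundamental: x₁=195, y₁=14  (since 38025 − 194·196 = 1)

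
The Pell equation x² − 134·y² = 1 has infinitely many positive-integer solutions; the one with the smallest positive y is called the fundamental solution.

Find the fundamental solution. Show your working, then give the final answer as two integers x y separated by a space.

d=134: √d = [11; 1,1,2,1,3,…,1,1,22] (ℓ=14, even), read p_13/q_13
a_0=11:  p_0=11·1+0=11,  q_0=11·0+1=1
…
a_3=2:  p_3=2·23+12=58,  q_3=2·2+1=5
a_4=1:  p_4=1·58+23=81,  q_4=1·5+2=7
a_5=3:  p_5=3·81+58=301,  q_5=3·7+5=26
a_6=1:  p_6=1·301+81=382,  q_6=1·26+7=33
…
a_8=1:  p_8=1·4121+382=4503,  q_8=1·356+33=389
a_9=3:  p_9=3·4503+4121=17630,  q_9=3·389+356=1523
…
a_11=2:  p_11=2·22133+17630=61896,  q_11=2·1912+1523=5347
a_12=1:  p_12=1·61896+22133=84029,  q_12=1·5347+1912=7259
a_13=1:  p_13=1·84029+61896=145925,  q_13=1·7259+5347=12606
→ (145925, 12606).  Check: 145925²=21294105625, 134·12606²=21294105624, difference 1.

145925 12606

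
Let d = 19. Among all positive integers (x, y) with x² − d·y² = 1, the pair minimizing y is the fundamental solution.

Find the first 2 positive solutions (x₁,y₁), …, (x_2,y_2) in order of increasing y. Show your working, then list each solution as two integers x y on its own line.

170 39
57799 13260

√19 = [4; 2,1,3,1,2,8, …], period ℓ=6 (even) → k=5
a_0=4:  p_0=4·1+0=4,  q_0=4·0+1=1
a_1=2:  p_1=2·4+1=9,  q_1=2·1+0=2
…
a_3=3:  p_3=3·13+9=48,  q_3=3·3+2=11
a_4=1:  p_4=1·48+13=61,  q_4=1·11+3=14
a_5=2:  p_5=2·61+48=170,  q_5=2·14+11=39
→ (170, 39).  Check: 170²=28900, 19·39²=28899, difference 1.
n=2: (170,39)∘(170,39) = (170·170+19·39·39, 170·39+39·170) = (57799,13260)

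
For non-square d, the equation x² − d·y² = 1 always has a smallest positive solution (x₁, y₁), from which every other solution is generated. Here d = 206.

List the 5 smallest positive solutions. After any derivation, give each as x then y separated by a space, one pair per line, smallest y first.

59535 4148
7088832449 493902360
844067279642895 58808954001052
100503090979990675201 7002382152411359280
11966903042143422416540175 833773642828811595468548

√206 → a₀=14, period (2,1,5,14,5,1,2,28); ℓ=8 even so k=7
step 0: (14, 1)  from 14·(1,0) + (0,1)
step 1: (29, 2)  from 2·(14,1) + (1,0)
step 2: (43, 3)  from 1·(29,2) + (14,1)
step 3: (244, 17)  from 5·(43,3) + (29,2)
step 4: (3459, 241)  from 14·(244,17) + (43,3)
…
step 6: (20998, 1463)  from 1·(17539,1222) + (3459,241)
step 7: (59535, 4148)  from 2·(20998,1463) + (17539,1222)
→ (59535, 4148).  Check: 59535²=3544416225, 206·4148²=3544416224, difference 1.
n=2: (59535,4148)∘(59535,4148) = (59535·59535+206·4148·4148, 59535·4148+4148·59535) = (7088832449,493902360)
n=3: (7088832449,493902360)∘(59535,4148) = (59535·7088832449+206·4148·493902360, 59535·493902360+4148·7088832449) = (844067279642895,58808954001052)
n=4: (844067279642895,58808954001052)∘(59535,4148) = (59535·844067279642895+206·4148·58808954001052, 59535·58808954001052+4148·844067279642895) = (100503090979990675201,7002382152411359280)
n=5: (100503090979990675201,7002382152411359280)∘(59535,4148) = (59535·100503090979990675201+206·4148·7002382152411359280, 59535·7002382152411359280+4148·100503090979990675201) = (11966903042143422416540175,833773642828811595468548)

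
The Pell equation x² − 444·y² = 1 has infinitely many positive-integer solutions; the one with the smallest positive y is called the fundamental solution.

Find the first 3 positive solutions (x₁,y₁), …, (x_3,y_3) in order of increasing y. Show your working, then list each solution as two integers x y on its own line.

√444 → a₀=21, period (14,42); ℓ=2 even so k=1
i=0: a=21 ⇒ p=21, q=1
i=1: a=14 ⇒ p=295, q=14
→ (295, 14).  Check: 295²=87025, 444·14²=87024, difference 1.
(295+14√444)^2 = 174049 + 8260√444
(295+14√444)^3 = 102688615 + 4873386√444

295 14
174049 8260
102688615 4873386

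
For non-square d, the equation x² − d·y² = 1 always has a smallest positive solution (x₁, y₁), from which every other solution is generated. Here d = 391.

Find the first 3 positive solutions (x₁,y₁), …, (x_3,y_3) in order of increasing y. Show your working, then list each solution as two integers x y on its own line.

√391 = [19; 1,3,2,2,1,…,3,1,38, …], period ℓ=16 (even) → k=15
a_0=19:  p_0=19·1+0=19,  q_0=19·0+1=1
a_1=1:  p_1=1·19+1=20,  q_1=1·1+0=1
a_2=3:  p_2=3·20+19=79,  q_2=3·1+1=4
a_3=2:  p_3=2·79+20=178,  q_3=2·4+1=9
a_4=2:  p_4=2·178+79=435,  q_4=2·9+4=22
…
a_8=19:  p_8=19·2709+1048=52519,  q_8=19·137+53=2656
…
a_10=1:  p_10=1·107747+52519=160266,  q_10=1·5449+2656=8105
…
a_13=2:  p_13=2·696292+268013=1660597,  q_13=2·35213+13554=83980
a_14=3:  p_14=3·1660597+696292=5678083,  q_14=3·83980+35213=287153
a_15=1:  p_15=1·5678083+1660597=7338680,  q_15=1·287153+83980=371133
fundamental: x₁=7338680, y₁=371133  (since 53856224142400 − 391·137739703689 = 1)
k=2:  x_2 = 7338680·7338680+391·371133·371133 = 107712448284799,  y_2 = 7338680·371133+371133·7338680 = 5447252648880
k=3:  x_3 = 7338680·107712448284799+391·371133·5447252648880 = 1580934379957370111960,  y_3 = 7338680·5447252648880+371133·107712448284799 = 79951288138564985667

7338680 371133
107712448284799 5447252648880
1580934379957370111960 79951288138564985667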